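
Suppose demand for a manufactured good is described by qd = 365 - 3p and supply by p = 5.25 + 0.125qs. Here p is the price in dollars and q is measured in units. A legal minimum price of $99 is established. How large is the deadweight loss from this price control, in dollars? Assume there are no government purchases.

Rearranging supply gives qs = 8p - 42. Equilibrium: 365 - 3p = 8p - 42, so 407 = 11p and p* = 37, q* = 254.
The floor of 99 is above the equilibrium price 37, so it binds.
At p = 99: qd = 365 - 3·99 = 68 and qs = 8·99 - 42 = 750.
Quantity traded falls to 68. At q = 68 the demand price is (365 - 68)/3 = 99 and the supply price is (42 + 68)/8 = 13.75.
Deadweight loss = ½ · (99 - 13.75) · (254 - 68) = ½ · 85.25 · 186 = 7928.25.

7928.25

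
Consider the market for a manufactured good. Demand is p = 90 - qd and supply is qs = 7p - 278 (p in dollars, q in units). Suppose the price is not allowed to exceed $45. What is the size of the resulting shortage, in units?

Rearranging demand gives qd = 90 - p. Setting quantity demanded equal to quantity supplied, 90 - p = 7p - 278, gives p* = 46 and q* = 44.
Because the ceiling (45) lies below the market-clearing price, it is binding.
At p = 45: qd = 90 - 45 = 45 and qs = 7·45 - 278 = 37.
Shortage = qd - qs = 45 - 37 = 8.

8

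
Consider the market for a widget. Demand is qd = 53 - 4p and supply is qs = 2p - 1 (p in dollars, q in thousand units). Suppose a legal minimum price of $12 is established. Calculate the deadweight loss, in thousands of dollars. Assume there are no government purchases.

54

In a free market, 53 - 4p = 2p - 1 gives the equilibrium p* = 9, q* = 17.
Because the floor (12) lies above the market-clearing price, it is binding.
At p = 12: qd = 53 - 4·12 = 5 and qs = 2·12 - 1 = 23.
Quantity traded falls to 5. At q = 5 the demand price is (53 - 5)/4 = 12 and the supply price is (1 + 5)/2 = 3.
Deadweight loss = ½ · (12 - 3) · (17 - 5) = ½ · 9 · 12 = 54.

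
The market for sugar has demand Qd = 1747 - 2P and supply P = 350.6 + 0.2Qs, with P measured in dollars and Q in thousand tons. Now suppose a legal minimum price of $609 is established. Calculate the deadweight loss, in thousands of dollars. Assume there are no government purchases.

Rearranging supply gives Qs = 5P - 1753. Setting quantity demanded equal to quantity supplied, 1747 - 2P = 5P - 1753, gives P* = 500 and Q* = 747.
The floor of 609 is above the equilibrium price 500, so it binds.
At P = 609: Qd = 1747 - 2·609 = 529 and Qs = 5·609 - 1753 = 1292.
Quantity traded falls to 529. At Q = 529 the demand price is (1747 - 529)/2 = 609 and the supply price is (1753 + 529)/5 = 456.4.
Deadweight loss = ½ · (609 - 456.4) · (747 - 529) = ½ · 152.6 · 218 = 16633.4.

16633.4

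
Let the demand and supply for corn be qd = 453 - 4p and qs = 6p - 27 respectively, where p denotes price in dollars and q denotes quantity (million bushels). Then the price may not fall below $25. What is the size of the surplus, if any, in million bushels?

Setting quantity demanded equal to quantity supplied, 453 - 4p = 6p - 27, gives p* = 48 and q* = 261.
The floor of 25 is below the equilibrium price 48, so it is not binding; the market clears at p* = 48, q* = 261.
Since the control does not bind, there is no surplus.

0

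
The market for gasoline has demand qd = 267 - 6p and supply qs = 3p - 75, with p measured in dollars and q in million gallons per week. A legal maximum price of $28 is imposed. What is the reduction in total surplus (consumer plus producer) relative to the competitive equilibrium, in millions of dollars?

In a free market, 267 - 6p = 3p - 75 gives the equilibrium p* = 38, q* = 39.
Since 28 < 38, the ceiling is binding.
At p = 28: qd = 267 - 6·28 = 99 and qs = 3·28 - 75 = 9.
Quantity traded falls to 9. At q = 9 the demand price is (267 - 9)/6 = 43 and the supply price is (75 + 9)/3 = 28.
Deadweight loss = ½ · (43 - 28) · (39 - 9) = ½ · 15 · 30 = 225.

225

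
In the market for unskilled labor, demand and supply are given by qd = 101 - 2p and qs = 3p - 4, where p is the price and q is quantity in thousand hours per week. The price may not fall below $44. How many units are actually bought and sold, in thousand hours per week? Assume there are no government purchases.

In a free market, 101 - 2p = 3p - 4 gives the equilibrium p* = 21, q* = 59.
The floor of 44 is above the equilibrium price 21, so it binds.
At p = 44: qd = 101 - 2·44 = 13 and qs = 3·44 - 4 = 128.
The quantity actually transacted is the short side, demand: 13.

13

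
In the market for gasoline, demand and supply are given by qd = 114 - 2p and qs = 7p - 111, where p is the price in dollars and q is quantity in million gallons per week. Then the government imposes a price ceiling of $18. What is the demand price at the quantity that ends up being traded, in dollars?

49.5

In a free market, 114 - 2p = 7p - 111 gives the equilibrium p* = 25, q* = 64.
The ceiling of 18 is below the equilibrium price 25, so it binds.
At p = 18: qd = 114 - 2·18 = 78 and qs = 7·18 - 111 = 15.
Only 15 units reach the market. On the demand curve, the marginal buyer's willingness to pay at q = 15 is (114 - 15)/2 = 49.5.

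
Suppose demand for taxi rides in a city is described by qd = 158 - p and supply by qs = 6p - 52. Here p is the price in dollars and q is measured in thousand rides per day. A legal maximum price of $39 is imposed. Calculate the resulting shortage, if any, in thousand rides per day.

Equilibrium: 158 - p = 6p - 52, so 210 = 7p and p* = 30, q* = 128.
The ceiling of 39 is above the equilibrium price 30, so it is not binding; the market clears at p* = 30, q* = 128.
Since the control does not bind, there is no shortage.

0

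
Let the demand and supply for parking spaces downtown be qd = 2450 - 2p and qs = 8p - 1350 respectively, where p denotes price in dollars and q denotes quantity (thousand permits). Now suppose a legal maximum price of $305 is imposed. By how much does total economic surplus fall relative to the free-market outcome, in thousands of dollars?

In a free market, 2450 - 2p = 8p - 1350 gives the equilibrium p* = 380, q* = 1690.
The ceiling of 305 is below the equilibrium price 380, so it binds.
At p = 305: qd = 2450 - 2·305 = 1840 and qs = 8·305 - 1350 = 1090.
Quantity traded falls to 1090. At q = 1090 the demand price is (2450 - 1090)/2 = 680 and the supply price is (1350 + 1090)/8 = 305.
Deadweight loss = ½ · (680 - 305) · (1690 - 1090) = ½ · 375 · 600 = 112500.

112500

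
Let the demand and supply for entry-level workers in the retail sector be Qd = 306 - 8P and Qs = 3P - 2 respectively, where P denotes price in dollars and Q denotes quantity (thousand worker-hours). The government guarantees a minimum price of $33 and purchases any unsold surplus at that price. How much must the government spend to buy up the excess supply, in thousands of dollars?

1815

Without the control the market clears where 306 - 8P = 3P - 2, i.e. P* = 28 and Q* = 82.
The floor of 33 is above the equilibrium price 28, so it binds.
At P = 33: Qd = 306 - 8·33 = 42 and Qs = 3·33 - 2 = 97.
Surplus = Qs - Qd = 55.
Government expenditure = surplus × support price = 55 × 33 = 1815.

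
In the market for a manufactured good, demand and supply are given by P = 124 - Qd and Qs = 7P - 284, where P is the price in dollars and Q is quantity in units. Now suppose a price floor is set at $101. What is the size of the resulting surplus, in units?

Rearranging demand gives Qd = 124 - P. Equilibrium: 124 - P = 7P - 284, so 408 = 8P and P* = 51, Q* = 73.
Since 101 > 51, the floor is binding.
At P = 101: Qd = 124 - 101 = 23 and Qs = 7·101 - 284 = 423.
Surplus = Qs - Qd = 423 - 23 = 400.

400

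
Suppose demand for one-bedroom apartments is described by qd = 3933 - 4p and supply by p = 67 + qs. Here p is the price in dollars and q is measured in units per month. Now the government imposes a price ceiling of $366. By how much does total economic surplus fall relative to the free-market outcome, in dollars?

117722.5

Rearranging supply gives qs = p - 67. Setting quantity demanded equal to quantity supplied, 3933 - 4p = p - 67, gives p* = 800 and q* = 733.
Since 366 < 800, the ceiling is binding.
At p = 366: qd = 3933 - 4·366 = 2469 and qs = 366 - 67 = 299.
Quantity traded falls to 299. At q = 299 the demand price is (3933 - 299)/4 = 908.5 and the supply price is 67 + 299 = 366.
Deadweight loss = ½ · (908.5 - 366) · (733 - 299) = ½ · 542.5 · 434 = 117722.5.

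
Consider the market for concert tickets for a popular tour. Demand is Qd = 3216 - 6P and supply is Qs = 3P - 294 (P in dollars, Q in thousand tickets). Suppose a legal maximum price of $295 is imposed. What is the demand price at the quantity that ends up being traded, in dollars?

In a free market, 3216 - 6P = 3P - 294 gives the equilibrium P* = 390, Q* = 876.
Since 295 < 390, the ceiling is binding.
At P = 295: Qd = 3216 - 6·295 = 1446 and Qs = 3·295 - 294 = 591.
Only 591 units reach the market. On the demand curve, the marginal buyer's willingness to pay at Q = 591 is (3216 - 591)/6 = 437.5.

437.5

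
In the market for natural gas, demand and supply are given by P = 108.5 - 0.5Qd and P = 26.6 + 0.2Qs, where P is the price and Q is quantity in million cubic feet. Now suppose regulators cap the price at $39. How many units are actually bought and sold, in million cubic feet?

Rearranging demand gives Qd = 217 - 2P; rearranging supply gives Qs = 5P - 133. Equilibrium: 217 - 2P = 5P - 133, so 350 = 7P and P* = 50, Q* = 117.
Since 39 < 50, the ceiling is binding.
At P = 39: Qd = 217 - 2·39 = 139 and Qs = 5·39 - 133 = 62.
The quantity actually transacted is the short side, supply: 62.

62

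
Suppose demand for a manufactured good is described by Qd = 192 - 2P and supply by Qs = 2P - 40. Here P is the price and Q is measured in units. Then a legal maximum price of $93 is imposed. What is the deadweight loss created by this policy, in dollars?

0

In a free market, 192 - 2P = 2P - 40 gives the equilibrium P* = 58, Q* = 76.
The ceiling of 93 is above the equilibrium price 58, so it is not binding; the market clears at P* = 58, Q* = 76.
Since the control does not bind, no trades are prevented and deadweight loss is zero.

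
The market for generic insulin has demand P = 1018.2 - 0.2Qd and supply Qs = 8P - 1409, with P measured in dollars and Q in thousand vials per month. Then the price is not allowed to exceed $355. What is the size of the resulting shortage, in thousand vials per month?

Rearranging demand gives Qd = 5091 - 5P. Equilibrium: 5091 - 5P = 8P - 1409, so 6500 = 13P and P* = 500, Q* = 2591.
Because the ceiling (355) lies below the market-clearing price, it is binding.
At P = 355: Qd = 5091 - 5·355 = 3316 and Qs = 8·355 - 1409 = 1431.
Shortage = Qd - Qs = 3316 - 1431 = 1885.

1885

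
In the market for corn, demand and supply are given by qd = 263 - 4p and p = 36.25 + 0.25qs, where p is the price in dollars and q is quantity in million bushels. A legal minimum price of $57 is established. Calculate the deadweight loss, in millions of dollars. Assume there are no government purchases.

144

Rearranging supply gives qs = 4p - 145. Equilibrium: 263 - 4p = 4p - 145, so 408 = 8p and p* = 51, q* = 59.
Since 57 > 51, the floor is binding.
At p = 57: qd = 263 - 4·57 = 35 and qs = 4·57 - 145 = 83.
Quantity traded falls to 35. At q = 35 the demand price is (263 - 35)/4 = 57 and the supply price is (145 + 35)/4 = 45.
Deadweight loss = ½ · (57 - 45) · (59 - 35) = ½ · 12 · 24 = 144.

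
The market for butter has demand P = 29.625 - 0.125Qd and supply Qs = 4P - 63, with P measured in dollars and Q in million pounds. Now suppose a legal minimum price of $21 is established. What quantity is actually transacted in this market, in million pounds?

Rearranging demand gives Qd = 237 - 8P. In a free market, 237 - 8P = 4P - 63 gives the equilibrium P* = 25, Q* = 37.
The floor of 21 is below the equilibrium price 25, so it is not binding; the market clears at P* = 25, Q* = 37.

37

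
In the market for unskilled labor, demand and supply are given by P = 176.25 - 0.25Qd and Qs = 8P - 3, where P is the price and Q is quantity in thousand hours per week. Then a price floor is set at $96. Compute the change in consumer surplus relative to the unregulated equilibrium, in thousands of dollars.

-14615

Rearranging demand gives Qd = 705 - 4P. Equilibrium: 705 - 4P = 8P - 3, so 708 = 12P and P* = 59, Q* = 469.
Because the floor (96) lies above the market-clearing price, it is binding.
At P = 96: Qd = 705 - 4·96 = 321 and Qs = 8·96 - 3 = 765.
Consumer surplus without the control is ½ · (176.25 - 59) · 469 = 27495.125.
With the floor, consumers buy 321 units at 96, so CS = ½ · (176.25 - 96) · 321 = 12880.125.
Change in consumer surplus = 12880.125 - 27495.125 = -14615.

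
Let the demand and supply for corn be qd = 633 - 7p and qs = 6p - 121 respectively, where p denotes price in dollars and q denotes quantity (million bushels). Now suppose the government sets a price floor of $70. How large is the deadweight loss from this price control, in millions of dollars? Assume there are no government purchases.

1092

Without the control the market clears where 633 - 7p = 6p - 121, i.e. p* = 58 and q* = 227.
Because the floor (70) lies above the market-clearing price, it is binding.
At p = 70: qd = 633 - 7·70 = 143 and qs = 6·70 - 121 = 299.
Quantity traded falls to 143. At q = 143 the demand price is (633 - 143)/7 = 70 and the supply price is (121 + 143)/6 = 44.
Deadweight loss = ½ · (70 - 44) · (227 - 143) = ½ · 26 · 84 = 1092.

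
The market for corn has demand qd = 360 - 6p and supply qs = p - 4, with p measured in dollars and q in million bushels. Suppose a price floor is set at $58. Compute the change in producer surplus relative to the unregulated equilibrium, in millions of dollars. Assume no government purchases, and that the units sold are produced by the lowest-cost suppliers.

In a free market, 360 - 6p = p - 4 gives the equilibrium p* = 52, q* = 48.
Since 58 > 52, the floor is binding.
At p = 58: qd = 360 - 6·58 = 12 and qs = 58 - 4 = 54.
Producer surplus without the control is ½ · (52 - 4) · 48 = 1152.
With the floor, 12 units are sold at 58. The supply price at q = 12 is 16, so PS = ½ · [(58 - 4) + (58 - 16)] · 12 = 576.
Change in producer surplus = 576 - 1152 = -576.

-576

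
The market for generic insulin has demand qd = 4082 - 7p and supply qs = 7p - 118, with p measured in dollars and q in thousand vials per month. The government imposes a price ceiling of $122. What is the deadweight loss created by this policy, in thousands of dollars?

221788

Without the control the market clears where 4082 - 7p = 7p - 118, i.e. p* = 300 and q* = 1982.
Because the ceiling (122) lies below the market-clearing price, it is binding.
At p = 122: qd = 4082 - 7·122 = 3228 and qs = 7·122 - 118 = 736.
Quantity traded falls to 736. At q = 736 the demand price is (4082 - 736)/7 = 478 and the supply price is (118 + 736)/7 = 122.
Deadweight loss = ½ · (478 - 122) · (1982 - 736) = ½ · 356 · 1246 = 221788.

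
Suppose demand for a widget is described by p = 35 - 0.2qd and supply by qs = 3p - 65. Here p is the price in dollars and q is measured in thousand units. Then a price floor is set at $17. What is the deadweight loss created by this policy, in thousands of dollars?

0

Rearranging demand gives qd = 175 - 5p. Without the control the market clears where 175 - 5p = 3p - 65, i.e. p* = 30 and q* = 25.
Since 17 is below p* = 30, the floor does not bind and the free-market outcome prevails.
Since the control does not bind, no trades are prevented and deadweight loss is zero.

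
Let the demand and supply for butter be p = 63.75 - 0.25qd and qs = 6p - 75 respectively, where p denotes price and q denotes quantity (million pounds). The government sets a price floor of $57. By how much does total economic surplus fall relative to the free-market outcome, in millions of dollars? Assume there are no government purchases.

Rearranging demand gives qd = 255 - 4p. In a free market, 255 - 4p = 6p - 75 gives the equilibrium p* = 33, q* = 123.
The floor of 57 is above the equilibrium price 33, so it binds.
At p = 57: qd = 255 - 4·57 = 27 and qs = 6·57 - 75 = 267.
Quantity traded falls to 27. At q = 27 the demand price is (255 - 27)/4 = 57 and the supply price is (75 + 27)/6 = 17.
Deadweight loss = ½ · (57 - 17) · (123 - 27) = ½ · 40 · 96 = 1920.

1920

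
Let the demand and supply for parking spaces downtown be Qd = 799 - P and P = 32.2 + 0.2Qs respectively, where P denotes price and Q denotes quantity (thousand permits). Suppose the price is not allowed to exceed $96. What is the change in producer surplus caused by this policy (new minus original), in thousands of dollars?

Rearranging supply gives Qs = 5P - 161. Setting quantity demanded equal to quantity supplied, 799 - P = 5P - 161, gives P* = 160 and Q* = 639.
Because the ceiling (96) lies below the market-clearing price, it is binding.
At P = 96: Qd = 799 - 96 = 703 and Qs = 5·96 - 161 = 319.
Producer surplus without the control is ½ · (160 - 32.2) · 639 = 40832.1.
With the ceiling, producers sell 319 units at 96, so PS = ½ · (96 - 32.2) · 319 = 10176.1.
Change in producer surplus = 10176.1 - 40832.1 = -30656.

-30656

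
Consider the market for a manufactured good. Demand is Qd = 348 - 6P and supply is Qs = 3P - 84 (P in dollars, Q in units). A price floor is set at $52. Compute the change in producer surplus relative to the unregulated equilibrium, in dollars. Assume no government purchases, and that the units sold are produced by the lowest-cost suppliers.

48

In a free market, 348 - 6P = 3P - 84 gives the equilibrium P* = 48, Q* = 60.
Because the floor (52) lies above the market-clearing price, it is binding.
At P = 52: Qd = 348 - 6·52 = 36 and Qs = 3·52 - 84 = 72.
Producer surplus without the control is ½ · (48 - 28) · 60 = 600.
With the floor, 36 units are sold at 52. The supply price at Q = 36 is 40, so PS = ½ · [(52 - 28) + (52 - 40)] · 36 = 648.
Change in producer surplus = 648 - 600 = 48.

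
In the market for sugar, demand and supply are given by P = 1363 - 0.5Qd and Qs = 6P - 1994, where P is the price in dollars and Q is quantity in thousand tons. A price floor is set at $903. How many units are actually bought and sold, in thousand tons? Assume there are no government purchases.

Rearranging demand gives Qd = 2726 - 2P. Setting quantity demanded equal to quantity supplied, 2726 - 2P = 6P - 1994, gives P* = 590 and Q* = 1546.
The floor of 903 is above the equilibrium price 590, so it binds.
At P = 903: Qd = 2726 - 2·903 = 920 and Qs = 6·903 - 1994 = 3424.
The quantity actually transacted is the short side, demand: 920.

920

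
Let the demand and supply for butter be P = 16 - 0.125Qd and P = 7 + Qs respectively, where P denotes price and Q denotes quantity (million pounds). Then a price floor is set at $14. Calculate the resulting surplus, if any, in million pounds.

0

Rearranging demand gives Qd = 128 - 8P; rearranging supply gives Qs = P - 7. Without the control the market clears where 128 - 8P = P - 7, i.e. P* = 15 and Q* = 8.
The floor of 14 is below the equilibrium price 15, so it is not binding; the market clears at P* = 15, Q* = 8.
Since the control does not bind, there is no surplus.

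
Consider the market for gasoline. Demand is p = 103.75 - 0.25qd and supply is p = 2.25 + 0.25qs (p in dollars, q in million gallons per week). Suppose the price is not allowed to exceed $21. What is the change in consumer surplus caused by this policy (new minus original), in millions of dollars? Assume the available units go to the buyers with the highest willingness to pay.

352

Rearranging demand gives qd = 415 - 4p; rearranging supply gives qs = 4p - 9. Setting quantity demanded equal to quantity supplied, 415 - 4p = 4p - 9, gives p* = 53 and q* = 203.
Because the ceiling (21) lies below the market-clearing price, it is binding.
At p = 21: qd = 415 - 4·21 = 331 and qs = 4·21 - 9 = 75.
Consumer surplus without the control is ½ · (103.75 - 53) · 203 = 5151.125.
With the ceiling, 75 units are sold at 21 (assume they go to the highest-value buyers). The demand price at q = 75 is 85, so CS = ½ · [(103.75 - 21) + (85 - 21)] · 75 = 5503.125.
Change in consumer surplus = 5503.125 - 5151.125 = 352.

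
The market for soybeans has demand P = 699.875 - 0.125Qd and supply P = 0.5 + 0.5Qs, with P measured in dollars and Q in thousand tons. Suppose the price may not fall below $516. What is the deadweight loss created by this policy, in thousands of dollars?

0

Rearranging demand gives Qd = 5599 - 8P; rearranging supply gives Qs = 2P - 1. Equilibrium: 5599 - 8P = 2P - 1, so 5600 = 10P and P* = 560, Q* = 1119.
The floor of 516 is below the equilibrium price 560, so it is not binding; the market clears at P* = 560, Q* = 1119.
Since the control does not bind, no trades are prevented and deadweight loss is zero.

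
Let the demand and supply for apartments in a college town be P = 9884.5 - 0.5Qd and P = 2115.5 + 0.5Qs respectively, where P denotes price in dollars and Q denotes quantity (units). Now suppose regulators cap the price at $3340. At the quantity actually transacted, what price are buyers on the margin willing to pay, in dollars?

8660

Rearranging demand gives Qd = 19769 - 2P; rearranging supply gives Qs = 2P - 4231. Without the control the market clears where 19769 - 2P = 2P - 4231, i.e. P* = 6000 and Q* = 7769.
Since 3340 < 6000, the ceiling is binding.
At P = 3340: Qd = 19769 - 2·3340 = 13089 and Qs = 2·3340 - 4231 = 2449.
Only 2449 units reach the market. On the demand curve, the marginal buyer's willingness to pay at Q = 2449 is (19769 - 2449)/2 = 8660.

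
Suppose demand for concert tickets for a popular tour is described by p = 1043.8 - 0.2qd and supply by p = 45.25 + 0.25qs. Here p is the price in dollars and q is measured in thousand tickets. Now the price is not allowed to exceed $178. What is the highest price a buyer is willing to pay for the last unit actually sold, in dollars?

Rearranging demand gives qd = 5219 - 5p; rearranging supply gives qs = 4p - 181. Without the control the market clears where 5219 - 5p = 4p - 181, i.e. p* = 600 and q* = 2219.
The ceiling of 178 is below the equilibrium price 600, so it binds.
At p = 178: qd = 5219 - 5·178 = 4329 and qs = 4·178 - 181 = 531.
Only 531 units reach the market. On the demand curve, the marginal buyer's willingness to pay at q = 531 is (5219 - 531)/5 = 937.6.

937.6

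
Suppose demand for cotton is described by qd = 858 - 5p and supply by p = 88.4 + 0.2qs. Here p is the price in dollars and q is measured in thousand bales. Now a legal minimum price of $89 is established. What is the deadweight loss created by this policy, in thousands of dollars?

Rearranging supply gives qs = 5p - 442. In a free market, 858 - 5p = 5p - 442 gives the equilibrium p* = 130, q* = 208.
The floor of 89 is below the equilibrium price 130, so it is not binding; the market clears at p* = 130, q* = 208.
Since the control does not bind, no trades are prevented and deadweight loss is zero.

0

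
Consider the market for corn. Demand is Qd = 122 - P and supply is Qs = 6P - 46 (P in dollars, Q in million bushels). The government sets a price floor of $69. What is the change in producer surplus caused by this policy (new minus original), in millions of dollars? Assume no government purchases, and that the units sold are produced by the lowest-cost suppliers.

2216.25

Without the control the market clears where 122 - P = 6P - 46, i.e. P* = 24 and Q* = 98.
Since 69 > 24, the floor is binding.
At P = 69: Qd = 122 - 69 = 53 and Qs = 6·69 - 46 = 368.
Producer surplus without the control is ½ · (24 - 23/3) · 98 = 2401/3.
With the floor, 53 units are sold at 69. The supply price at Q = 53 is 16.5, so PS = ½ · [(69 - 23/3) + (69 - 16.5)] · 53 = 36199/12.
Change in producer surplus = 36199/12 - 2401/3 = 2216.25.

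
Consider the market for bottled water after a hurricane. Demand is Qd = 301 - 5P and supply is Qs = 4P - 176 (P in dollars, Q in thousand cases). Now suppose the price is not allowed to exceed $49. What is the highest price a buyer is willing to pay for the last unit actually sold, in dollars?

Equilibrium: 301 - 5P = 4P - 176, so 477 = 9P and P* = 53, Q* = 36.
Because the ceiling (49) lies below the market-clearing price, it is binding.
At P = 49: Qd = 301 - 5·49 = 56 and Qs = 4·49 - 176 = 20.
Only 20 units reach the market. On the demand curve, the marginal buyer's willingness to pay at Q = 20 is (301 - 20)/5 = 56.2.

56.2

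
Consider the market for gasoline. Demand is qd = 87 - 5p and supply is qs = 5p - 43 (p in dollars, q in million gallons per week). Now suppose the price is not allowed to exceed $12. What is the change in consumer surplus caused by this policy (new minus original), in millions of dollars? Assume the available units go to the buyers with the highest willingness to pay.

Setting quantity demanded equal to quantity supplied, 87 - 5p = 5p - 43, gives p* = 13 and q* = 22.
The ceiling of 12 is below the equilibrium price 13, so it binds.
At p = 12: qd = 87 - 5·12 = 27 and qs = 5·12 - 43 = 17.
Consumer surplus without the control is ½ · (17.4 - 13) · 22 = 48.4.
With the ceiling, 17 units are sold at 12 (assume they go to the highest-value buyers). The demand price at q = 17 is 14, so CS = ½ · [(17.4 - 12) + (14 - 12)] · 17 = 62.9.
Change in consumer surplus = 62.9 - 48.4 = 14.5.

14.5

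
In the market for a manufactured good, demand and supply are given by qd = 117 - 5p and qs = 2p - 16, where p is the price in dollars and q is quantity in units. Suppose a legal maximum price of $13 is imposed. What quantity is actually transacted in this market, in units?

10

Equilibrium: 117 - 5p = 2p - 16, so 133 = 7p and p* = 19, q* = 22.
Because the ceiling (13) lies below the market-clearing price, it is binding.
At p = 13: qd = 117 - 5·13 = 52 and qs = 2·13 - 16 = 10.
The quantity actually transacted is the short side, supply: 10.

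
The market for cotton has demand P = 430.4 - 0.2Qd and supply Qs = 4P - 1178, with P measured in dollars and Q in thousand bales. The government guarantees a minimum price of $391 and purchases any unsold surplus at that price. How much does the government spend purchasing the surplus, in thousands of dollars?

73899

Rearranging demand gives Qd = 2152 - 5P. Setting quantity demanded equal to quantity supplied, 2152 - 5P = 4P - 1178, gives P* = 370 and Q* = 302.
Because the floor (391) lies above the market-clearing price, it is binding.
At P = 391: Qd = 2152 - 5·391 = 197 and Qs = 4·391 - 1178 = 386.
Surplus = Qs - Qd = 189.
Government expenditure = surplus × support price = 189 × 391 = 73899.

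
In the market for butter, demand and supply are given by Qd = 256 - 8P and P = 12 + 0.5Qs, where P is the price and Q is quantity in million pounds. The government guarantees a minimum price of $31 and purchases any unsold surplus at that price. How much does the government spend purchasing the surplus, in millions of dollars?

930

Rearranging supply gives Qs = 2P - 24. In a free market, 256 - 8P = 2P - 24 gives the equilibrium P* = 28, Q* = 32.
Because the floor (31) lies above the market-clearing price, it is binding.
At P = 31: Qd = 256 - 8·31 = 8 and Qs = 2·31 - 24 = 38.
Surplus = Qs - Qd = 30.
Government expenditure = surplus × support price = 30 × 31 = 930.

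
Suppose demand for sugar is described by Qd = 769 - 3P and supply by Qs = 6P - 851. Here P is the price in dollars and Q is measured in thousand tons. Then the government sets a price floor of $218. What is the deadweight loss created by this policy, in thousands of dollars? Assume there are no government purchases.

3249

In a free market, 769 - 3P = 6P - 851 gives the equilibrium P* = 180, Q* = 229.
Because the floor (218) lies above the market-clearing price, it is binding.
At P = 218: Qd = 769 - 3·218 = 115 and Qs = 6·218 - 851 = 457.
Quantity traded falls to 115. At Q = 115 the demand price is (769 - 115)/3 = 218 and the supply price is (851 + 115)/6 = 161.
Deadweight loss = ½ · (218 - 161) · (229 - 115) = ½ · 57 · 114 = 3249.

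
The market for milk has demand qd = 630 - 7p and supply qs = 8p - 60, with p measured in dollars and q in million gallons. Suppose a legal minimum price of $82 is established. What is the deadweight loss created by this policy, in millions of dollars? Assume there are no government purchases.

In a free market, 630 - 7p = 8p - 60 gives the equilibrium p* = 46, q* = 308.
Because the floor (82) lies above the market-clearing price, it is binding.
At p = 82: qd = 630 - 7·82 = 56 and qs = 8·82 - 60 = 596.
Quantity traded falls to 56. At q = 56 the demand price is (630 - 56)/7 = 82 and the supply price is (60 + 56)/8 = 14.5.
Deadweight loss = ½ · (82 - 14.5) · (308 - 56) = ½ · 67.5 · 252 = 8505.

8505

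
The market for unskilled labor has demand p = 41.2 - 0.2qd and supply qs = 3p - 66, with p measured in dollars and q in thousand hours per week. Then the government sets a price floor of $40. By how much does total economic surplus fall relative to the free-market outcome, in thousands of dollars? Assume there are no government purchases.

240

Rearranging demand gives qd = 206 - 5p. Without the control the market clears where 206 - 5p = 3p - 66, i.e. p* = 34 and q* = 36.
The floor of 40 is above the equilibrium price 34, so it binds.
At p = 40: qd = 206 - 5·40 = 6 and qs = 3·40 - 66 = 54.
Quantity traded falls to 6. At q = 6 the demand price is (206 - 6)/5 = 40 and the supply price is (66 + 6)/3 = 24.
Deadweight loss = ½ · (40 - 24) · (36 - 6) = ½ · 16 · 30 = 240.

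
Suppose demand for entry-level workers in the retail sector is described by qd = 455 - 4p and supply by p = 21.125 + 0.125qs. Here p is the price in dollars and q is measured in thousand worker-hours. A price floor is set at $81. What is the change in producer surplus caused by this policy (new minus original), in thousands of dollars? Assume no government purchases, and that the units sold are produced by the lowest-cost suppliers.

Rearranging supply gives qs = 8p - 169. Equilibrium: 455 - 4p = 8p - 169, so 624 = 12p and p* = 52, q* = 247.
The floor of 81 is above the equilibrium price 52, so it binds.
At p = 81: qd = 455 - 4·81 = 131 and qs = 8·81 - 169 = 479.
Producer surplus without the control is ½ · (52 - 21.125) · 247 = 3813.0625.
With the floor, 131 units are sold at 81. The supply price at q = 131 is 37.5, so PS = ½ · [(81 - 21.125) + (81 - 37.5)] · 131 = 6771.0625.
Change in producer surplus = 6771.0625 - 3813.0625 = 2958.

2958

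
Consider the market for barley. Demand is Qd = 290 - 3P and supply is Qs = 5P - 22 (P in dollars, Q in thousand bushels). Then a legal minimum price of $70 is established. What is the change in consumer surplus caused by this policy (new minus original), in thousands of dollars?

-3921.5

Without the control the market clears where 290 - 3P = 5P - 22, i.e. P* = 39 and Q* = 173.
Since 70 > 39, the floor is binding.
At P = 70: Qd = 290 - 3·70 = 80 and Qs = 5·70 - 22 = 328.
Consumer surplus without the control is ½ · (290/3 - 39) · 173 = 29929/6.
With the floor, consumers buy 80 units at 70, so CS = ½ · (290/3 - 70) · 80 = 3200/3.
Change in consumer surplus = 3200/3 - 29929/6 = -3921.5.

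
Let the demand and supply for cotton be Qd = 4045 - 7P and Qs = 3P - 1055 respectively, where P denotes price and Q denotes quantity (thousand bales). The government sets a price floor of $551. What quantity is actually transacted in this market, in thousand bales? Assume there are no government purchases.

Equilibrium: 4045 - 7P = 3P - 1055, so 5100 = 10P and P* = 510, Q* = 475.
Since 551 > 510, the floor is binding.
At P = 551: Qd = 4045 - 7·551 = 188 and Qs = 3·551 - 1055 = 598.
The quantity actually transacted is the short side, demand: 188.

188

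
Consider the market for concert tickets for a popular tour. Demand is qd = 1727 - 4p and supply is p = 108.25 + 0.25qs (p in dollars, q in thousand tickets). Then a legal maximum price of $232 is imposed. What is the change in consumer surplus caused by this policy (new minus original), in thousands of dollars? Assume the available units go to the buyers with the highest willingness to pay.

15922

Rearranging supply gives qs = 4p - 433. Setting quantity demanded equal to quantity supplied, 1727 - 4p = 4p - 433, gives p* = 270 and q* = 647.
Because the ceiling (232) lies below the market-clearing price, it is binding.
At p = 232: qd = 1727 - 4·232 = 799 and qs = 4·232 - 433 = 495.
Consumer surplus without the control is ½ · (431.75 - 270) · 647 = 52326.125.
With the ceiling, 495 units are sold at 232 (assume they go to the highest-value buyers). The demand price at q = 495 is 308, so CS = ½ · [(431.75 - 232) + (308 - 232)] · 495 = 68248.125.
Change in consumer surplus = 68248.125 - 52326.125 = 15922.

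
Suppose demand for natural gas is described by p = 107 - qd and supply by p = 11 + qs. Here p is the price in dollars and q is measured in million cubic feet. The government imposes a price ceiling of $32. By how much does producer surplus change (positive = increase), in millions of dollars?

-931.5

Rearranging demand gives qd = 107 - p; rearranging supply gives qs = p - 11. In a free market, 107 - p = p - 11 gives the equilibrium p* = 59, q* = 48.
Since 32 < 59, the ceiling is binding.
At p = 32: qd = 107 - 32 = 75 and qs = 32 - 11 = 21.
Producer surplus without the control is ½ · (59 - 11) · 48 = 1152.
With the ceiling, producers sell 21 units at 32, so PS = ½ · (32 - 11) · 21 = 220.5.
Change in producer surplus = 220.5 - 1152 = -931.5.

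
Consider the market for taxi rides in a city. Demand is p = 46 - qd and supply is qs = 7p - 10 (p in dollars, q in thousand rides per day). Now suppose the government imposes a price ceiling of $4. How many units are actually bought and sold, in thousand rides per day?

18

Rearranging demand gives qd = 46 - p. Equilibrium: 46 - p = 7p - 10, so 56 = 8p and p* = 7, q* = 39.
Since 4 < 7, the ceiling is binding.
At p = 4: qd = 46 - 4 = 42 and qs = 7·4 - 10 = 18.
The quantity actually transacted is the short side, supply: 18.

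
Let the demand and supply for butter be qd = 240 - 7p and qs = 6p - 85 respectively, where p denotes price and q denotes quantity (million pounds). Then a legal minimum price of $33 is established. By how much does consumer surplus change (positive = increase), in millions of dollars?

In a free market, 240 - 7p = 6p - 85 gives the equilibrium p* = 25, q* = 65.
Since 33 > 25, the floor is binding.
At p = 33: qd = 240 - 7·33 = 9 and qs = 6·33 - 85 = 113.
Consumer surplus without the control is ½ · (240/7 - 25) · 65 = 4225/14.
With the floor, consumers buy 9 units at 33, so CS = ½ · (240/7 - 33) · 9 = 81/14.
Change in consumer surplus = 81/14 - 4225/14 = -296.

-296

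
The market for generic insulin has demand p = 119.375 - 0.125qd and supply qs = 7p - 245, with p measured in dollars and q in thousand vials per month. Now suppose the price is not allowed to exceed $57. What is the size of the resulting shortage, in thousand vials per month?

345

Rearranging demand gives qd = 955 - 8p. In a free market, 955 - 8p = 7p - 245 gives the equilibrium p* = 80, q* = 315.
Since 57 < 80, the ceiling is binding.
At p = 57: qd = 955 - 8·57 = 499 and qs = 7·57 - 245 = 154.
Shortage = qd - qs = 499 - 154 = 345.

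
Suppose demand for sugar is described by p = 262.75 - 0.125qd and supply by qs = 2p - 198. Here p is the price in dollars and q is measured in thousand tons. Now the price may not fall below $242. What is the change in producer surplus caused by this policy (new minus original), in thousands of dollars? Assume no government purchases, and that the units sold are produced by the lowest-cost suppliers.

Rearranging demand gives qd = 2102 - 8p. Equilibrium: 2102 - 8p = 2p - 198, so 2300 = 10p and p* = 230, q* = 262.
Since 242 > 230, the floor is binding.
At p = 242: qd = 2102 - 8·242 = 166 and qs = 2·242 - 198 = 286.
Producer surplus without the control is ½ · (230 - 99) · 262 = 17161.
With the floor, 166 units are sold at 242. The supply price at q = 166 is 182, so PS = ½ · [(242 - 99) + (242 - 182)] · 166 = 16849.
Change in producer surplus = 16849 - 17161 = -312.

-312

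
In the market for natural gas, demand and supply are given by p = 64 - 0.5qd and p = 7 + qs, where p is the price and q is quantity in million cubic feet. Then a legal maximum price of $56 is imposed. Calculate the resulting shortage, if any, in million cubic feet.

Rearranging demand gives qd = 128 - 2p; rearranging supply gives qs = p - 7. Equilibrium: 128 - 2p = p - 7, so 135 = 3p and p* = 45, q* = 38.
The ceiling of 56 is above the equilibrium price 45, so it is not binding; the market clears at p* = 45, q* = 38.
Since the control does not bind, there is no shortage.

0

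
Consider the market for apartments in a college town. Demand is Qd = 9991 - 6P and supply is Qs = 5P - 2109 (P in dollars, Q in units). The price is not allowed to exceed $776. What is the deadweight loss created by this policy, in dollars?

481140

In a free market, 9991 - 6P = 5P - 2109 gives the equilibrium P* = 1100, Q* = 3391.
Since 776 < 1100, the ceiling is binding.
At P = 776: Qd = 9991 - 6·776 = 5335 and Qs = 5·776 - 2109 = 1771.
Quantity traded falls to 1771. At Q = 1771 the demand price is (9991 - 1771)/6 = 1370 and the supply price is (2109 + 1771)/5 = 776.
Deadweight loss = ½ · (1370 - 776) · (3391 - 1771) = ½ · 594 · 1620 = 481140.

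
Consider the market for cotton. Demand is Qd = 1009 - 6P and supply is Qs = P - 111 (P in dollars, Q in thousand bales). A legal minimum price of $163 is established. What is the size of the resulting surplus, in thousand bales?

In a free market, 1009 - 6P = P - 111 gives the equilibrium P* = 160, Q* = 49.
Because the floor (163) lies above the market-clearing price, it is binding.
At P = 163: Qd = 1009 - 6·163 = 31 and Qs = 163 - 111 = 52.
Surplus = Qs - Qd = 52 - 31 = 21.

21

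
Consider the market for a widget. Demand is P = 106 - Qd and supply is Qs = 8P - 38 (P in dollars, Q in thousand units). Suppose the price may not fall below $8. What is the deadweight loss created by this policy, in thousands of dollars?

Rearranging demand gives Qd = 106 - P. Without the control the market clears where 106 - P = 8P - 38, i.e. P* = 16 and Q* = 90.
Since 8 is below P* = 16, the floor does not bind and the free-market outcome prevails.
Since the control does not bind, no trades are prevented and deadweight loss is zero.

0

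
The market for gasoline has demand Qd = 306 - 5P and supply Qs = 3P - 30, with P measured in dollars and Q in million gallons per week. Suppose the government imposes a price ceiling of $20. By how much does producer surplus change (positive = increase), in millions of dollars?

-1386

Setting quantity demanded equal to quantity supplied, 306 - 5P = 3P - 30, gives P* = 42 and Q* = 96.
The ceiling of 20 is below the equilibrium price 42, so it binds.
At P = 20: Qd = 306 - 5·20 = 206 and Qs = 3·20 - 30 = 30.
Producer surplus without the control is ½ · (42 - 10) · 96 = 1536.
With the ceiling, producers sell 30 units at 20, so PS = ½ · (20 - 10) · 30 = 150.
Change in producer surplus = 150 - 1536 = -1386.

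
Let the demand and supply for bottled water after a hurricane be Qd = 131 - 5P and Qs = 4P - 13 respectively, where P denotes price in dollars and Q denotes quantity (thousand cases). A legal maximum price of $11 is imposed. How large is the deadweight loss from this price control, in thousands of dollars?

90

Setting quantity demanded equal to quantity supplied, 131 - 5P = 4P - 13, gives P* = 16 and Q* = 51.
Since 11 < 16, the ceiling is binding.
At P = 11: Qd = 131 - 5·11 = 76 and Qs = 4·11 - 13 = 31.
Quantity traded falls to 31. At Q = 31 the demand price is (131 - 31)/5 = 20 and the supply price is (13 + 31)/4 = 11.
Deadweight loss = ½ · (20 - 11) · (51 - 31) = ½ · 9 · 20 = 90.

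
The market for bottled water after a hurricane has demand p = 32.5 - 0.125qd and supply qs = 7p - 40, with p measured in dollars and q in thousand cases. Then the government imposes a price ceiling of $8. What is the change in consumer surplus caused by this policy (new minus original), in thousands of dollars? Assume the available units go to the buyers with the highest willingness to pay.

Rearranging demand gives qd = 260 - 8p. Equilibrium: 260 - 8p = 7p - 40, so 300 = 15p and p* = 20, q* = 100.
The ceiling of 8 is below the equilibrium price 20, so it binds.
At p = 8: qd = 260 - 8·8 = 196 and qs = 7·8 - 40 = 16.
Consumer surplus without the control is ½ · (32.5 - 20) · 100 = 625.
With the ceiling, 16 units are sold at 8 (assume they go to the highest-value buyers). The demand price at q = 16 is 30.5, so CS = ½ · [(32.5 - 8) + (30.5 - 8)] · 16 = 376.
Change in consumer surplus = 376 - 625 = -249.

-249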